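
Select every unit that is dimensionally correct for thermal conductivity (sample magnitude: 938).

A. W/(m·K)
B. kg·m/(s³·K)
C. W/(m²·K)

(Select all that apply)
A, B

thermal conductivity has SI base units: kg * m / (s^3 * K)

Checking each option against kg * m / (s^3 * K):
  A. W/(m·K): ✓ matches
  B. kg·m/(s³·K): ✓ matches
  C. W/(m²·K): ✗ does not match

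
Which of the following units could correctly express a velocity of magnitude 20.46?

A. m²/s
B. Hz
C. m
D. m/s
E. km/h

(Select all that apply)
D, E

velocity has SI base units: m / s

Checking each option against m / s:
  A. m²/s: ✗ does not match
  B. Hz: ✗ does not match
  C. m: ✗ does not match
  D. m/s: ✓ matches
  E. km/h: ✓ matches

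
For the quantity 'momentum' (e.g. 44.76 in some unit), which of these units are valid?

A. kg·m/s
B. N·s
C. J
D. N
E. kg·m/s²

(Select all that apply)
A, B

momentum has SI base units: kg * m / s

Checking each option against kg * m / s:
  A. kg·m/s: ✓ matches
  B. N·s: ✓ matches
  C. J: ✗ does not match
  D. N: ✗ does not match
  E. kg·m/s²: ✗ does not match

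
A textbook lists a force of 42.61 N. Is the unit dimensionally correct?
Yes

force has SI base units: kg * m / s^2
N reduces to the same SI base units, so it is a valid unit for force.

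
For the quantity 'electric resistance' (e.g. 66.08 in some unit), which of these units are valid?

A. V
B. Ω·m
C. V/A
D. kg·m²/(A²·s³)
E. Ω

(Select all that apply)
C, D, E

electric resistance has SI base units: kg * m^2 / (A^2 * s^3)

Checking each option against kg * m^2 / (A^2 * s^3):
  A. V: ✗ does not match
  B. Ω·m: ✗ does not match
  C. V/A: ✓ matches
  D. kg·m²/(A²·s³): ✓ matches
  E. Ω: ✓ matches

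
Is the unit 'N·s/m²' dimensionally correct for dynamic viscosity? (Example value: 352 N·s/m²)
Yes

dynamic viscosity has SI base units: kg / (m * s)
N·s/m² reduces to the same SI base units, so it is a valid unit for dynamic viscosity.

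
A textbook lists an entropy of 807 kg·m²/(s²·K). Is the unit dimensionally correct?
Yes

entropy has SI base units: kg * m^2 / (s^2 * K)
kg·m²/(s²·K) reduces to the same SI base units, so it is a valid unit for entropy.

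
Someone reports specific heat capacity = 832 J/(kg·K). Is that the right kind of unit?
Yes

specific heat capacity has SI base units: m^2 / (s^2 * K)
J/(kg·K) reduces to the same SI base units, so it is a valid unit for specific heat capacity.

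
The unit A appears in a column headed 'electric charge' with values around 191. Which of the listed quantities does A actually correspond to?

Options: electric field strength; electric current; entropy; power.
electric current

electric charge should have units dimensionally equivalent to A * s (e.g. C).
The given unit 'A' reduces to A. Of the listed options, that is the dimensionality of electric current.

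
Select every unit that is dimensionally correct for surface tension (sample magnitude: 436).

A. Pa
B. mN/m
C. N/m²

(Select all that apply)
B

surface tension has SI base units: kg / s^2

Checking each option against kg / s^2:
  A. Pa: ✗ does not match
  B. mN/m: ✓ matches
  C. N/m²: ✗ does not match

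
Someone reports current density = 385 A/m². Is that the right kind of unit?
Yes

current density has SI base units: A / m^2
A/m² reduces to the same SI base units, so it is a valid unit for current density.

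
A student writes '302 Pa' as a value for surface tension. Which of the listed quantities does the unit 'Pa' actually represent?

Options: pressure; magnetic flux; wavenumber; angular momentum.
pressure

surface tension should have units dimensionally equivalent to kg / s^2 (e.g. N/m).
The given unit 'Pa' reduces to kg / (m * s^2). Of the listed options, that is the dimensionality of pressure.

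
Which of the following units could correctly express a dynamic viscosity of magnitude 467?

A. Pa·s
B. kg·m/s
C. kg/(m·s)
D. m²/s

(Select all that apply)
A, C

dynamic viscosity has SI base units: kg / (m * s)

Checking each option against kg / (m * s):
  A. Pa·s: ✓ matches
  B. kg·m/s: ✗ does not match
  C. kg/(m·s): ✓ matches
  D. m²/s: ✗ does not match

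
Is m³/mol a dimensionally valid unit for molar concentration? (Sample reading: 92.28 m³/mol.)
No

molar concentration has SI base units: mol / m^3
m³/mol does NOT reduce to mol / m^3; a valid unit for molar concentration would be e.g. mol/m³.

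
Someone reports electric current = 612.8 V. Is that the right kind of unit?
No

electric current has SI base units: A
V does NOT reduce to A; a valid unit for electric current would be e.g. A.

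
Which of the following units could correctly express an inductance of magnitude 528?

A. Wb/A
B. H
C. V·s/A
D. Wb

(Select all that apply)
A, B, C

inductance has SI base units: kg * m^2 / (A^2 * s^2)

Checking each option against kg * m^2 / (A^2 * s^2):
  A. Wb/A: ✓ matches
  B. H: ✓ matches
  C. V·s/A: ✓ matches
  D. Wb: ✗ does not match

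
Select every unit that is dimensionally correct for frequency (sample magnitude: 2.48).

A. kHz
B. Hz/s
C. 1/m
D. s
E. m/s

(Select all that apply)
A

frequency has SI base units: 1 / s

Checking each option against 1 / s:
  A. kHz: ✓ matches
  B. Hz/s: ✗ does not match
  C. 1/m: ✗ does not match
  D. s: ✗ does not match
  E. m/s: ✗ does not match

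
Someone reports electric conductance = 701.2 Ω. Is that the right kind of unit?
No

electric conductance has SI base units: A^2 * s^3 / (kg * m^2)
Ω does NOT reduce to A^2 * s^3 / (kg * m^2); a valid unit for electric conductance would be e.g. S.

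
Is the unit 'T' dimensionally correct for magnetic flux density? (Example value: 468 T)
Yes

magnetic flux density has SI base units: kg / (A * s^2)
T reduces to the same SI base units, so it is a valid unit for magnetic flux density.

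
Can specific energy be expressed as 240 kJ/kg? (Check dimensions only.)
Yes

specific energy has SI base units: m^2 / s^2
kJ/kg reduces to the same SI base units, so it is a valid unit for specific energy.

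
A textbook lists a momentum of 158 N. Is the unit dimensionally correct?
No

momentum has SI base units: kg * m / s
N does NOT reduce to kg * m / s; a valid unit for momentum would be e.g. kg·m/s.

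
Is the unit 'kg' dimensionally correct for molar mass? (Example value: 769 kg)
No

molar mass has SI base units: kg / mol
kg does NOT reduce to kg / mol; a valid unit for molar mass would be e.g. kg/mol.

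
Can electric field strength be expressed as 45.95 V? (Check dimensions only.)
No

electric field strength has SI base units: kg * m / (A * s^3)
V does NOT reduce to kg * m / (A * s^3); a valid unit for electric field strength would be e.g. V/m.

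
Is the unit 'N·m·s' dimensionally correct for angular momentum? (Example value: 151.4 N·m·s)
Yes

angular momentum has SI base units: kg * m^2 / s
N·m·s reduces to the same SI base units, so it is a valid unit for angular momentum.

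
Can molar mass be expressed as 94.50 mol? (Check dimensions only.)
No

molar mass has SI base units: kg / mol
mol does NOT reduce to kg / mol; a valid unit for molar mass would be e.g. kg/mol.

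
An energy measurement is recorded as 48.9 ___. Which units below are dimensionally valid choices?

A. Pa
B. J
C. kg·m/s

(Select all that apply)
B

energy has SI base units: kg * m^2 / s^2

Checking each option against kg * m^2 / s^2:
  A. Pa: ✗ does not match
  B. J: ✓ matches
  C. kg·m/s: ✗ does not match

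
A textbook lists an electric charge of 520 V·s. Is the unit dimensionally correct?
No

electric charge has SI base units: A * s
V·s does NOT reduce to A * s; a valid unit for electric charge would be e.g. C.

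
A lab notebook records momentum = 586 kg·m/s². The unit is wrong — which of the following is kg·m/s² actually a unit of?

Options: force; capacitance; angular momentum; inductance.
force

momentum should have units dimensionally equivalent to kg * m / s (e.g. kg·m/s).
The given unit 'kg·m/s²' reduces to kg * m / s^2. Of the listed options, that is the dimensionality of force.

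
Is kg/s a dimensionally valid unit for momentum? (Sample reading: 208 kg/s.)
No

momentum has SI base units: kg * m / s
kg/s does NOT reduce to kg * m / s; a valid unit for momentum would be e.g. kg·m/s.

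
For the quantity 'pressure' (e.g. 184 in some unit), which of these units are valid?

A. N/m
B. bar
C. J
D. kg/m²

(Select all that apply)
B

pressure has SI base units: kg / (m * s^2)

Checking each option against kg / (m * s^2):
  A. N/m: ✗ does not match
  B. bar: ✓ matches
  C. J: ✗ does not match
  D. kg/m²: ✗ does not match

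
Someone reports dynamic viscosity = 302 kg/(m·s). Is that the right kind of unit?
Yes

dynamic viscosity has SI base units: kg / (m * s)
kg/(m·s) reduces to the same SI base units, so it is a valid unit for dynamic viscosity.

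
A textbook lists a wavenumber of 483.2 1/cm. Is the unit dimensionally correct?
Yes

wavenumber has SI base units: 1 / m
1/cm reduces to the same SI base units, so it is a valid unit for wavenumber.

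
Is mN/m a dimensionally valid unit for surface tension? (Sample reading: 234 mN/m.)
Yes

surface tension has SI base units: kg / s^2
mN/m reduces to the same SI base units, so it is a valid unit for surface tension.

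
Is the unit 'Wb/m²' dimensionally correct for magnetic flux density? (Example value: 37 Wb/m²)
Yes

magnetic flux density has SI base units: kg / (A * s^2)
Wb/m² reduces to the same SI base units, so it is a valid unit for magnetic flux density.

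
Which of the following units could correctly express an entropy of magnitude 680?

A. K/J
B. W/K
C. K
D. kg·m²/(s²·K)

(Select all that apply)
D

entropy has SI base units: kg * m^2 / (s^2 * K)

Checking each option against kg * m^2 / (s^2 * K):
  A. K/J: ✗ does not match
  B. W/K: ✗ does not match
  C. K: ✗ does not match
  D. kg·m²/(s²·K): ✓ matches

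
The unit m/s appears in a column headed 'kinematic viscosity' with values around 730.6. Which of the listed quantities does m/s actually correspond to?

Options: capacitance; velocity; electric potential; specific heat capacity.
velocity

kinematic viscosity should have units dimensionally equivalent to m^2 / s (e.g. m²/s).
The given unit 'm/s' reduces to m / s. Of the listed options, that is the dimensionality of velocity.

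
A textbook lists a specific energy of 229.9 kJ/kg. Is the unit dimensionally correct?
Yes

specific energy has SI base units: m^2 / s^2
kJ/kg reduces to the same SI base units, so it is a valid unit for specific energy.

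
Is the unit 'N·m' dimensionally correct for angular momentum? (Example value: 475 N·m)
No

angular momentum has SI base units: kg * m^2 / s
N·m does NOT reduce to kg * m^2 / s; a valid unit for angular momentum would be e.g. kg·m²/s.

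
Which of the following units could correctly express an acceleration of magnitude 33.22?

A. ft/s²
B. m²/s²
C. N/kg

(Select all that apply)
A, C

acceleration has SI base units: m / s^2

Checking each option against m / s^2:
  A. ft/s²: ✓ matches
  B. m²/s²: ✗ does not match
  C. N/kg: ✓ matches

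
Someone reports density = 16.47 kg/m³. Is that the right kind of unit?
Yes

density has SI base units: kg / m^3
kg/m³ reduces to the same SI base units, so it is a valid unit for density.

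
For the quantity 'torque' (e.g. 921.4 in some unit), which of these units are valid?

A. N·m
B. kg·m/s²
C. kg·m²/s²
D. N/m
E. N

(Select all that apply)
A, C

torque has SI base units: kg * m^2 / s^2

Checking each option against kg * m^2 / s^2:
  A. N·m: ✓ matches
  B. kg·m/s²: ✗ does not match
  C. kg·m²/s²: ✓ matches
  D. N/m: ✗ does not match
  E. N: ✗ does not match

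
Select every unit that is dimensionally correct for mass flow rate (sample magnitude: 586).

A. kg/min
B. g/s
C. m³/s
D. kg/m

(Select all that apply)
A, B

mass flow rate has SI base units: kg / s

Checking each option against kg / s:
  A. kg/min: ✓ matches
  B. g/s: ✓ matches
  C. m³/s: ✗ does not match
  D. kg/m: ✗ does not match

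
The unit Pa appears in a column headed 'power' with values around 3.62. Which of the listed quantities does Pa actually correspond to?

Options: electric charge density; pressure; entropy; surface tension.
pressure

power should have units dimensionally equivalent to kg * m^2 / s^3 (e.g. W).
The given unit 'Pa' reduces to kg / (m * s^2). Of the listed options, that is the dimensionality of pressure.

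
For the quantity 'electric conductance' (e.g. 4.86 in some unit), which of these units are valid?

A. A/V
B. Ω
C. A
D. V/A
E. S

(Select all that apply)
A, E

electric conductance has SI base units: A^2 * s^3 / (kg * m^2)

Checking each option against A^2 * s^3 / (kg * m^2):
  A. A/V: ✓ matches
  B. Ω: ✗ does not match
  C. A: ✗ does not match
  D. V/A: ✗ does not match
  E. S: ✓ matches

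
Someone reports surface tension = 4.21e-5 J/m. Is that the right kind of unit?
No

surface tension has SI base units: kg / s^2
J/m does NOT reduce to kg / s^2; a valid unit for surface tension would be e.g. N/m.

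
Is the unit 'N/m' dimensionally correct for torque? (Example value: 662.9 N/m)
No

torque has SI base units: kg * m^2 / s^2
N/m does NOT reduce to kg * m^2 / s^2; a valid unit for torque would be e.g. N·m.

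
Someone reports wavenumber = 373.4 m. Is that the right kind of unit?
No

wavenumber has SI base units: 1 / m
m does NOT reduce to 1 / m; a valid unit for wavenumber would be e.g. 1/m.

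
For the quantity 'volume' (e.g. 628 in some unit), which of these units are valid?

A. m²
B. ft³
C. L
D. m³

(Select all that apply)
B, C, D

volume has SI base units: m^3

Checking each option against m^3:
  A. m²: ✗ does not match
  B. ft³: ✓ matches
  C. L: ✓ matches
  D. m³: ✓ matches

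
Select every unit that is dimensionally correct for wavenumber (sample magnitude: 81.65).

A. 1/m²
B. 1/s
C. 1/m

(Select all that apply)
C

wavenumber has SI base units: 1 / m

Checking each option against 1 / m:
  A. 1/m²: ✗ does not match
  B. 1/s: ✗ does not match
  C. 1/m: ✓ matches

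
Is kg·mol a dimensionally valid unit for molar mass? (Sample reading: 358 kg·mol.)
No

molar mass has SI base units: kg / mol
kg·mol does NOT reduce to kg / mol; a valid unit for molar mass would be e.g. kg/mol.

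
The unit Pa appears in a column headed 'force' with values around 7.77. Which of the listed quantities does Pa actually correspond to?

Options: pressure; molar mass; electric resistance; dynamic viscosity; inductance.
pressure

force should have units dimensionally equivalent to kg * m / s^2 (e.g. N).
The given unit 'Pa' reduces to kg / (m * s^2). Of the listed options, that is the dimensionality of pressure.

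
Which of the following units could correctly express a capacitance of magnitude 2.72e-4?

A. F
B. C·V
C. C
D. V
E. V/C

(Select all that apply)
A

capacitance has SI base units: A^2 * s^4 / (kg * m^2)

Checking each option against A^2 * s^4 / (kg * m^2):
  A. F: ✓ matches
  B. C·V: ✗ does not match
  C. C: ✗ does not match
  D. V: ✗ does not match
  E. V/C: ✗ does not match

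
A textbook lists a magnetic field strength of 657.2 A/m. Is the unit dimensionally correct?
Yes

magnetic field strength has SI base units: A / m
A/m reduces to the same SI base units, so it is a valid unit for magnetic field strength.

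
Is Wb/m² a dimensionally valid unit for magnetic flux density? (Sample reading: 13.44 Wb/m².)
Yes

magnetic flux density has SI base units: kg / (A * s^2)
Wb/m² reduces to the same SI base units, so it is a valid unit for magnetic flux density.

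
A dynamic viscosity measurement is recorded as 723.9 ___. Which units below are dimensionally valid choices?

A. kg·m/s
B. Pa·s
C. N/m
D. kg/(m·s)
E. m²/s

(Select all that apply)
B, D

dynamic viscosity has SI base units: kg / (m * s)

Checking each option against kg / (m * s):
  A. kg·m/s: ✗ does not match
  B. Pa·s: ✓ matches
  C. N/m: ✗ does not match
  D. kg/(m·s): ✓ matches
  E. m²/s: ✗ does not match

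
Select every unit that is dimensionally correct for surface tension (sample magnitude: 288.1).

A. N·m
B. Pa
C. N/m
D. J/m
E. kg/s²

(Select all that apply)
C, E

surface tension has SI base units: kg / s^2

Checking each option against kg / s^2:
  A. N·m: ✗ does not match
  B. Pa: ✗ does not match
  C. N/m: ✓ matches
  D. J/m: ✗ does not match
  E. kg/s²: ✓ matches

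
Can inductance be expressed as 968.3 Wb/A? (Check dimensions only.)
Yes

inductance has SI base units: kg * m^2 / (A^2 * s^2)
Wb/A reduces to the same SI base units, so it is a valid unit for inductance.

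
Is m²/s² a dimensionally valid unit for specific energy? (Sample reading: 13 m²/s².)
Yes

specific energy has SI base units: m^2 / s^2
m²/s² reduces to the same SI base units, so it is a valid unit for specific energy.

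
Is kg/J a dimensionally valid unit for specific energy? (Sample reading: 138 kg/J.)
No

specific energy has SI base units: m^2 / s^2
kg/J does NOT reduce to m^2 / s^2; a valid unit for specific energy would be e.g. J/kg.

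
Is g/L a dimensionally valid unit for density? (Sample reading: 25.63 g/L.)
Yes

density has SI base units: kg / m^3
g/L reduces to the same SI base units, so it is a valid unit for density.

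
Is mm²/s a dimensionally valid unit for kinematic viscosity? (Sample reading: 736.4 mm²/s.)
Yes

kinematic viscosity has SI base units: m^2 / s
mm²/s reduces to the same SI base units, so it is a valid unit for kinematic viscosity.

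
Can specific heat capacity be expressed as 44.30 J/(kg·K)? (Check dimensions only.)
Yes

specific heat capacity has SI base units: m^2 / (s^2 * K)
J/(kg·K) reduces to the same SI base units, so it is a valid unit for specific heat capacity.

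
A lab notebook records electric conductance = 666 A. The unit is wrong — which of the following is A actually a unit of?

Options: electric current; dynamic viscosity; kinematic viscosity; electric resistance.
electric current

electric conductance should have units dimensionally equivalent to A^2 * s^3 / (kg * m^2) (e.g. S).
The given unit 'A' reduces to A. Of the listed options, that is the dimensionality of electric current.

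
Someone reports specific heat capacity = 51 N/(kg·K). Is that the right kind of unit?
No

specific heat capacity has SI base units: m^2 / (s^2 * K)
N/(kg·K) does NOT reduce to m^2 / (s^2 * K); a valid unit for specific heat capacity would be e.g. J/(kg·K).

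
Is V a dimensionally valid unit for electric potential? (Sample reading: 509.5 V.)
Yes

electric potential has SI base units: kg * m^2 / (A * s^3)
V reduces to the same SI base units, so it is a valid unit for electric potential.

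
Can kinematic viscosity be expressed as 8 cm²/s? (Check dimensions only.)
Yes

kinematic viscosity has SI base units: m^2 / s
cm²/s reduces to the same SI base units, so it is a valid unit for kinematic viscosity.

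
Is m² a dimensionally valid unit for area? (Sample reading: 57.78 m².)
Yes

area has SI base units: m^2
m² reduces to the same SI base units, so it is a valid unit for area.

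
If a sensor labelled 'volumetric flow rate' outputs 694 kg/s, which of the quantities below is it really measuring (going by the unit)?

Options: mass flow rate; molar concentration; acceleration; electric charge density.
mass flow rate

volumetric flow rate should have units dimensionally equivalent to m^3 / s (e.g. m³/s).
The given unit 'kg/s' reduces to kg / s. Of the listed options, that is the dimensionality of mass flow rate.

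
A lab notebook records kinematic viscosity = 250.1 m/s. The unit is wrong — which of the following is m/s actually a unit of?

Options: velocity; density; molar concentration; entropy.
velocity

kinematic viscosity should have units dimensionally equivalent to m^2 / s (e.g. m²/s).
The given unit 'm/s' reduces to m / s. Of the listed options, that is the dimensionality of velocity.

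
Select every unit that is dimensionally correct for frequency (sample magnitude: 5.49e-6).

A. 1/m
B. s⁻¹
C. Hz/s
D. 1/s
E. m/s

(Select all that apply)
B, D

frequency has SI base units: 1 / s

Checking each option against 1 / s:
  A. 1/m: ✗ does not match
  B. s⁻¹: ✓ matches
  C. Hz/s: ✗ does not match
  D. 1/s: ✓ matches
  E. m/s: ✗ does not match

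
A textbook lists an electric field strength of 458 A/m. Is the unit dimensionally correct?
No

electric field strength has SI base units: kg * m / (A * s^3)
A/m does NOT reduce to kg * m / (A * s^3); a valid unit for electric field strength would be e.g. V/m.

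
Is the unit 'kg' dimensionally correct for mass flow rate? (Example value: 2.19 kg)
No

mass flow rate has SI base units: kg / s
kg does NOT reduce to kg / s; a valid unit for mass flow rate would be e.g. kg/s.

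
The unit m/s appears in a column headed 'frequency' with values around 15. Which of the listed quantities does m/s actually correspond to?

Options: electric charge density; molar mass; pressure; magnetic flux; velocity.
velocity

frequency should have units dimensionally equivalent to 1 / s (e.g. Hz).
The given unit 'm/s' reduces to m / s. Of the listed options, that is the dimensionality of velocity.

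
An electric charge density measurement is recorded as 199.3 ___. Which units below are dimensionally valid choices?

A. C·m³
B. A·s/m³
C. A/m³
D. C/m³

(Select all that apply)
B, D

electric charge density has SI base units: A * s / m^3

Checking each option against A * s / m^3:
  A. C·m³: ✗ does not match
  B. A·s/m³: ✓ matches
  C. A/m³: ✗ does not match
  D. C/m³: ✓ matches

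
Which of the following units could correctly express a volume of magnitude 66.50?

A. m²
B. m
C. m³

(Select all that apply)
C

volume has SI base units: m^3

Checking each option against m^3:
  A. m²: ✗ does not match
  B. m: ✗ does not match
  C. m³: ✓ matches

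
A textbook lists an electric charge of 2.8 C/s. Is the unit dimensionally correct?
No

electric charge has SI base units: A * s
C/s does NOT reduce to A * s; a valid unit for electric charge would be e.g. C.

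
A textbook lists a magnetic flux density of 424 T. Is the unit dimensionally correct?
Yes

magnetic flux density has SI base units: kg / (A * s^2)
T reduces to the same SI base units, so it is a valid unit for magnetic flux density.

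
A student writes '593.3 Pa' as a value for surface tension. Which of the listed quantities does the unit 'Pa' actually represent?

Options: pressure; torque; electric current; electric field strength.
pressure

surface tension should have units dimensionally equivalent to kg / s^2 (e.g. N/m).
The given unit 'Pa' reduces to kg / (m * s^2). Of the listed options, that is the dimensionality of pressure.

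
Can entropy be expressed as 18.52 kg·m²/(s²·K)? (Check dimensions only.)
Yes

entropy has SI base units: kg * m^2 / (s^2 * K)
kg·m²/(s²·K) reduces to the same SI base units, so it is a valid unit for entropy.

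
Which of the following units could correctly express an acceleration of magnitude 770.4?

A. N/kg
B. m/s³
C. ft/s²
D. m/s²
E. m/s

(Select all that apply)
A, C, D

acceleration has SI base units: m / s^2

Checking each option against m / s^2:
  A. N/kg: ✓ matches
  B. m/s³: ✗ does not match
  C. ft/s²: ✓ matches
  D. m/s²: ✓ matches
  E. m/s: ✗ does not match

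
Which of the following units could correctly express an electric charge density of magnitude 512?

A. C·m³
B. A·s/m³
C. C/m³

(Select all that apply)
B, C

electric charge density has SI base units: A * s / m^3

Checking each option against A * s / m^3:
  A. C·m³: ✗ does not match
  B. A·s/m³: ✓ matches
  C. C/m³: ✓ matches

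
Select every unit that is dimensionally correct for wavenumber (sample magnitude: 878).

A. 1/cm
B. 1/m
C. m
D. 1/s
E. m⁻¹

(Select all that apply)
A, B, E

wavenumber has SI base units: 1 / m

Checking each option against 1 / m:
  A. 1/cm: ✓ matches
  B. 1/m: ✓ matches
  C. m: ✗ does not match
  D. 1/s: ✗ does not match
  E. m⁻¹: ✓ matches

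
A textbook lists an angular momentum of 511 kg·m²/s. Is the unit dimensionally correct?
Yes

angular momentum has SI base units: kg * m^2 / s
kg·m²/s reduces to the same SI base units, so it is a valid unit for angular momentum.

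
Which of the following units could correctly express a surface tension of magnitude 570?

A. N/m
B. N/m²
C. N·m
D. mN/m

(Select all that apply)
A, D

surface tension has SI base units: kg / s^2

Checking each option against kg / s^2:
  A. N/m: ✓ matches
  B. N/m²: ✗ does not match
  C. N·m: ✗ does not match
  D. mN/m: ✓ matches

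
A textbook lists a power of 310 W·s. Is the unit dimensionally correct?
No

power has SI base units: kg * m^2 / s^3
W·s does NOT reduce to kg * m^2 / s^3; a valid unit for power would be e.g. W.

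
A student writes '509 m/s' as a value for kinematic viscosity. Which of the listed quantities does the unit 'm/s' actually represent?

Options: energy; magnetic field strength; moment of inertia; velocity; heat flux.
velocity

kinematic viscosity should have units dimensionally equivalent to m^2 / s (e.g. m²/s).
The given unit 'm/s' reduces to m / s. Of the listed options, that is the dimensionality of velocity.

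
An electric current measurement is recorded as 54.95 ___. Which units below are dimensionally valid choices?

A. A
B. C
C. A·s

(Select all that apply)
A

electric current has SI base units: A

Checking each option against A:
  A. A: ✓ matches
  B. C: ✗ does not match
  C. A·s: ✗ does not match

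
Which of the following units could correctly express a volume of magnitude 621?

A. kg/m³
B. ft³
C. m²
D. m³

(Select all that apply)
B, D

volume has SI base units: m^3

Checking each option against m^3:
  A. kg/m³: ✗ does not match
  B. ft³: ✓ matches
  C. m²: ✗ does not match
  D. m³: ✓ matches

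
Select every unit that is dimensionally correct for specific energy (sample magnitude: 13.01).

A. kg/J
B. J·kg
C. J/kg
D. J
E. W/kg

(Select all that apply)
C

specific energy has SI base units: m^2 / s^2

Checking each option against m^2 / s^2:
  A. kg/J: ✗ does not match
  B. J·kg: ✗ does not match
  C. J/kg: ✓ matches
  D. J: ✗ does not match
  E. W/kg: ✗ does not match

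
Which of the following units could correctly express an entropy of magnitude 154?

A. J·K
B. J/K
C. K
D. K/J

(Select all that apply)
B

entropy has SI base units: kg * m^2 / (s^2 * K)

Checking each option against kg * m^2 / (s^2 * K):
  A. J·K: ✗ does not match
  B. J/K: ✓ matches
  C. K: ✗ does not match
  D. K/J: ✗ does not match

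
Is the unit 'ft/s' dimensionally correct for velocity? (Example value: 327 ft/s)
Yes

velocity has SI base units: m / s
ft/s reduces to the same SI base units, so it is a valid unit for velocity.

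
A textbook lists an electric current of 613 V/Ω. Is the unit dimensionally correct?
Yes

electric current has SI base units: A
V/Ω reduces to the same SI base units, so it is a valid unit for electric current.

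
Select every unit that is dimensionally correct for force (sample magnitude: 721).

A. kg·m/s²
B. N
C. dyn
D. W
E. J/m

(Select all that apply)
A, B, C, E

force has SI base units: kg * m / s^2

Checking each option against kg * m / s^2:
  A. kg·m/s²: ✓ matches
  B. N: ✓ matches
  C. dyn: ✓ matches
  D. W: ✗ does not match
  E. J/m: ✓ matches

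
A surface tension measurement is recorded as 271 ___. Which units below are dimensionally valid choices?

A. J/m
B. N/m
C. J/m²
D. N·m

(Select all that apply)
B, C

surface tension has SI base units: kg / s^2

Checking each option against kg / s^2:
  A. J/m: ✗ does not match
  B. N/m: ✓ matches
  C. J/m²: ✓ matches
  D. N·m: ✗ does not match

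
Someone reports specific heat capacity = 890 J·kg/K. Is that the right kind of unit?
No

specific heat capacity has SI base units: m^2 / (s^2 * K)
J·kg/K does NOT reduce to m^2 / (s^2 * K); a valid unit for specific heat capacity would be e.g. J/(kg·K).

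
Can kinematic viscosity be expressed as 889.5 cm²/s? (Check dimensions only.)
Yes

kinematic viscosity has SI base units: m^2 / s
cm²/s reduces to the same SI base units, so it is a valid unit for kinematic viscosity.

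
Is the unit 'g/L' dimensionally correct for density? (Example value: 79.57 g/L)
Yes

density has SI base units: kg / m^3
g/L reduces to the same SI base units, so it is a valid unit for density.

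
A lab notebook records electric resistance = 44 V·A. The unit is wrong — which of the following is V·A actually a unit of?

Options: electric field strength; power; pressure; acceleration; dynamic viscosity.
power

electric resistance should have units dimensionally equivalent to kg * m^2 / (A^2 * s^3) (e.g. Ω).
The given unit 'V·A' reduces to kg * m^2 / s^3. Of the listed options, that is the dimensionality of power.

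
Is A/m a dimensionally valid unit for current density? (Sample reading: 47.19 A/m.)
No

current density has SI base units: A / m^2
A/m does NOT reduce to A / m^2; a valid unit for current density would be e.g. A/m².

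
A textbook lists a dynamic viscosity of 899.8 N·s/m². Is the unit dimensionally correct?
Yes

dynamic viscosity has SI base units: kg / (m * s)
N·s/m² reduces to the same SI base units, so it is a valid unit for dynamic viscosity.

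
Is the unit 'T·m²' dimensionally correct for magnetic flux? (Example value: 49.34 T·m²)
Yes

magnetic flux has SI base units: kg * m^2 / (A * s^2)
T·m² reduces to the same SI base units, so it is a valid unit for magnetic flux.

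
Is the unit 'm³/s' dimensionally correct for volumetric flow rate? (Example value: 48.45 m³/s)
Yes

volumetric flow rate has SI base units: m^3 / s
m³/s reduces to the same SI base units, so it is a valid unit for volumetric flow rate.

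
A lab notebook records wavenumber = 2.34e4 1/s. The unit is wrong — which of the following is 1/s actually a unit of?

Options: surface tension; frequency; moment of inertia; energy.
frequency

wavenumber should have units dimensionally equivalent to 1 / m (e.g. 1/m).
The given unit '1/s' reduces to 1 / s. Of the listed options, that is the dimensionality of frequency.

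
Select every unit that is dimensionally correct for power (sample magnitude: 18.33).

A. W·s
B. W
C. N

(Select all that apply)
B

power has SI base units: kg * m^2 / s^3

Checking each option against kg * m^2 / s^3:
  A. W·s: ✗ does not match
  B. W: ✓ matches
  C. N: ✗ does not match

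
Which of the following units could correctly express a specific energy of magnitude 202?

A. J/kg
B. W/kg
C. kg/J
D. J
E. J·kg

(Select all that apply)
A

specific energy has SI base units: m^2 / s^2

Checking each option against m^2 / s^2:
  A. J/kg: ✓ matches
  B. W/kg: ✗ does not match
  C. kg/J: ✗ does not match
  D. J: ✗ does not match
  E. J·kg: ✗ does not match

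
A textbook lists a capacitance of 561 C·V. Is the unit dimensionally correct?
No

capacitance has SI base units: A^2 * s^4 / (kg * m^2)
C·V does NOT reduce to A^2 * s^4 / (kg * m^2); a valid unit for capacitance would be e.g. F.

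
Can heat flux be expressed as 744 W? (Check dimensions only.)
No

heat flux has SI base units: kg / s^3
W does NOT reduce to kg / s^3; a valid unit for heat flux would be e.g. W/m².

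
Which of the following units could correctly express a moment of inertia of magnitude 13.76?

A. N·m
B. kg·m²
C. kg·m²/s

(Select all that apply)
B

moment of inertia has SI base units: kg * m^2

Checking each option against kg * m^2:
  A. N·m: ✗ does not match
  B. kg·m²: ✓ matches
  C. kg·m²/s: ✗ does not match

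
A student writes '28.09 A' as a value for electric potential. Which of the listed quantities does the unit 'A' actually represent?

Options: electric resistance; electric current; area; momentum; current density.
electric current

electric potential should have units dimensionally equivalent to kg * m^2 / (A * s^3) (e.g. V).
The given unit 'A' reduces to A. Of the listed options, that is the dimensionality of electric current.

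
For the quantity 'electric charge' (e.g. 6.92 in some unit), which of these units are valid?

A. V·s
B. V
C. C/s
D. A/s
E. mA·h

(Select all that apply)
E

electric charge has SI base units: A * s

Checking each option against A * s:
  A. V·s: ✗ does not match
  B. V: ✗ does not match
  C. C/s: ✗ does not match
  D. A/s: ✗ does not match
  E. mA·h: ✓ matches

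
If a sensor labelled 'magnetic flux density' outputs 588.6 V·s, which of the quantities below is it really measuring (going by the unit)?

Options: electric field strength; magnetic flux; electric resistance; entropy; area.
magnetic flux

magnetic flux density should have units dimensionally equivalent to kg / (A * s^2) (e.g. T).
The given unit 'V·s' reduces to kg * m^2 / (A * s^2). Of the listed options, that is the dimensionality of magnetic flux.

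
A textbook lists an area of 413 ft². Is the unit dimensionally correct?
Yes

area has SI base units: m^2
ft² reduces to the same SI base units, so it is a valid unit for area.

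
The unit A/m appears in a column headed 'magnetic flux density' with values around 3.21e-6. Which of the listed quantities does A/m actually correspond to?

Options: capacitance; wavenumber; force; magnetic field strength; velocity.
magnetic field strength

magnetic flux density should have units dimensionally equivalent to kg / (A * s^2) (e.g. T).
The given unit 'A/m' reduces to A / m. Of the listed options, that is the dimensionality of magnetic field strength.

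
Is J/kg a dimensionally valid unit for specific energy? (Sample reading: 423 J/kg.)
Yes

specific energy has SI base units: m^2 / s^2
J/kg reduces to the same SI base units, so it is a valid unit for specific energy.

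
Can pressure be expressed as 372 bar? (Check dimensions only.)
Yes

pressure has SI base units: kg / (m * s^2)
bar reduces to the same SI base units, so it is a valid unit for pressure.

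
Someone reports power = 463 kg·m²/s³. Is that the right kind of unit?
Yes

power has SI base units: kg * m^2 / s^3
kg·m²/s³ reduces to the same SI base units, so it is a valid unit for power.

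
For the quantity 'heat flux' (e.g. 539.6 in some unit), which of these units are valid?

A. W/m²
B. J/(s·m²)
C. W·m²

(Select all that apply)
A, B

heat flux has SI base units: kg / s^3

Checking each option against kg / s^3:
  A. W/m²: ✓ matches
  B. J/(s·m²): ✓ matches
  C. W·m²: ✗ does not match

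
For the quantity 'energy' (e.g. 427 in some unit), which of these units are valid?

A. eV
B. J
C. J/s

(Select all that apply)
A, B

energy has SI base units: kg * m^2 / s^2

Checking each option against kg * m^2 / s^2:
  A. eV: ✓ matches
  B. J: ✓ matches
  C. J/s: ✗ does not match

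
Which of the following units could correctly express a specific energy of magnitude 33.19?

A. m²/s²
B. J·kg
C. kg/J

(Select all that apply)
A

specific energy has SI base units: m^2 / s^2

Checking each option against m^2 / s^2:
  A. m²/s²: ✓ matches
  B. J·kg: ✗ does not match
  C. kg/J: ✗ does not match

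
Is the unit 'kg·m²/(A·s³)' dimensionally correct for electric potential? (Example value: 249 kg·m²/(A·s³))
Yes

electric potential has SI base units: kg * m^2 / (A * s^3)
kg·m²/(A·s³) reduces to the same SI base units, so it is a valid unit for electric potential.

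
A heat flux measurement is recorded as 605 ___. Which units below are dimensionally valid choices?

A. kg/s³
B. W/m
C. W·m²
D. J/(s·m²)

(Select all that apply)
A, D

heat flux has SI base units: kg / s^3

Checking each option against kg / s^3:
  A. kg/s³: ✓ matches
  B. W/m: ✗ does not match
  C. W·m²: ✗ does not match
  D. J/(s·m²): ✓ matches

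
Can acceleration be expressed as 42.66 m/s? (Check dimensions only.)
No

acceleration has SI base units: m / s^2
m/s does NOT reduce to m / s^2; a valid unit for acceleration would be e.g. m/s².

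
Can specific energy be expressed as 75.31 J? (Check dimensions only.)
No

specific energy has SI base units: m^2 / s^2
J does NOT reduce to m^2 / s^2; a valid unit for specific energy would be e.g. J/kg.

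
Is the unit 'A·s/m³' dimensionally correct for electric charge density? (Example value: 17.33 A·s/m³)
Yes

electric charge density has SI base units: A * s / m^3
A·s/m³ reduces to the same SI base units, so it is a valid unit for electric charge density.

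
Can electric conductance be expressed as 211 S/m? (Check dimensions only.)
No

electric conductance has SI base units: A^2 * s^3 / (kg * m^2)
S/m does NOT reduce to A^2 * s^3 / (kg * m^2); a valid unit for electric conductance would be e.g. S.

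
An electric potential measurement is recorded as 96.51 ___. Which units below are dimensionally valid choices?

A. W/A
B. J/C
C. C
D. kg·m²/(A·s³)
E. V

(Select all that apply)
A, B, D, E

electric potential has SI base units: kg * m^2 / (A * s^3)

Checking each option against kg * m^2 / (A * s^3):
  A. W/A: ✓ matches
  B. J/C: ✓ matches
  C. C: ✗ does not match
  D. kg·m²/(A·s³): ✓ matches
  E. V: ✓ matches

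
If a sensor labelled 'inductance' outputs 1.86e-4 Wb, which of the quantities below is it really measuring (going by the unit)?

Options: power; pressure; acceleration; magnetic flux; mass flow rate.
magnetic flux

inductance should have units dimensionally equivalent to kg * m^2 / (A^2 * s^2) (e.g. H).
The given unit 'Wb' reduces to kg * m^2 / (A * s^2). Of the listed options, that is the dimensionality of magnetic flux.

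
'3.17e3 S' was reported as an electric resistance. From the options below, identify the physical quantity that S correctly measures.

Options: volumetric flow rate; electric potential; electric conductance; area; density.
electric conductance

electric resistance should have units dimensionally equivalent to kg * m^2 / (A^2 * s^3) (e.g. Ω).
The given unit 'S' reduces to A^2 * s^3 / (kg * m^2). Of the listed options, that is the dimensionality of electric conductance.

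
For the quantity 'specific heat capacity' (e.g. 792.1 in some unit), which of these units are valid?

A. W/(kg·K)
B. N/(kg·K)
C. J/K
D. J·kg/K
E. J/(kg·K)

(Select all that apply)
E

specific heat capacity has SI base units: m^2 / (s^2 * K)

Checking each option against m^2 / (s^2 * K):
  A. W/(kg·K): ✗ does not match
  B. N/(kg·K): ✗ does not match
  C. J/K: ✗ does not match
  D. J·kg/K: ✗ does not match
  E. J/(kg·K): ✓ matches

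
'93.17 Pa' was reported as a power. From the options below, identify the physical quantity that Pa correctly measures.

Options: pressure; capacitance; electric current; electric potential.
pressure

power should have units dimensionally equivalent to kg * m^2 / s^3 (e.g. W).
The given unit 'Pa' reduces to kg / (m * s^2). Of the listed options, that is the dimensionality of pressure.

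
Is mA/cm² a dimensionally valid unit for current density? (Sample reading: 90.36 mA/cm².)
Yes

current density has SI base units: A / m^2
mA/cm² reduces to the same SI base units, so it is a valid unit for current density.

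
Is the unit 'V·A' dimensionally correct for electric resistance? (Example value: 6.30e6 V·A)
No

electric resistance has SI base units: kg * m^2 / (A^2 * s^3)
V·A does NOT reduce to kg * m^2 / (A^2 * s^3); a valid unit for electric resistance would be e.g. Ω.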